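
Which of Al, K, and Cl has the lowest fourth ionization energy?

Cl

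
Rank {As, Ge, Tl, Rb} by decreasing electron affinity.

EA tends to increase across a period and decrease down a group, though the pattern is less regular than for IE or radius.
Neither a single period nor a single group — weigh both effects.
Rb > Tl: period and group pull opposite ways; the down-group shift dominates (47 vs 19 kJ/mol).
As > Rb: relative to Rb, both the across-period and down-group shifts push As's electron affinity up.
Ge > As: this pair runs against the simple trend — see the exception note.
Note the exception: Ge has a higher electron affinity than As, contrary to the simple trend — adding an electron to As's half-filled 4p³ is unfavourable, so Ge (4p²) has the more exothermic EA.
Tabulated electron affinity (kJ/mol): Ge 119, As 78, Rb 47, Tl 19.
So from highest to lowest: Ge > As > Rb > Tl.

Ge, As, Rb, Tl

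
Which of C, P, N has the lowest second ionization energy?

P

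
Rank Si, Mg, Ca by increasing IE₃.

Si < Ca < Mg

The third ionization energy removes an electron from the +2 ion. For each element: Si²⁺ still has 2 valence electrons; Mg²⁺ is the bare [Ne] core; Ca²⁺ is the bare [Ar] core.
Pulling an electron out of a noble-gas core costs far more than removing a remaining valence electron, so Ca and Mg sit at the high end of IE_3.
Tabulated IE_3 (kJ/mol): Si 3232, Mg 7733, Ca 4912.
Putting it together, IE_3: Si < Ca < Mg.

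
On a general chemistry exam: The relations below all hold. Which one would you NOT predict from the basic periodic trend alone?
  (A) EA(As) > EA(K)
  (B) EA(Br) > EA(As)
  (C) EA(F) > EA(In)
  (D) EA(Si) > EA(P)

The general trend: electron affinity increases across a period and decreases down a group.
(A) As (period 4, group 15) vs K (period 4, group 1): the stated order agrees with the simple trend.
(B) Br (period 4, group 17) vs As (period 4, group 15): the stated order agrees with the simple trend.
(C) F (period 2, group 17) vs In (period 5, group 13): the stated order agrees with the simple trend.
(D) Si (period 3, group 14) vs P (period 3, group 15): the stated order contradicts the simple trend.
The exception is (D): adding an electron to P's half-filled 3p³ is unfavourable, so Si (3p²) has the more exothermic EA.

(D)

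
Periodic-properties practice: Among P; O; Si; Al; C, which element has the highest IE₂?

O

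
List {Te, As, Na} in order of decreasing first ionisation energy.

Na is in period 3, group 1; As is in period 4, group 15; Te is in period 5, group 16.
Removing the outermost electron gets harder across a period and easier down a group.
Neither a single period nor a single group — weigh both effects.
Te > Na: the two effects oppose for this pair; the across-period effect wins (869 vs 496 kJ/mol).
As > Te: period and group pull opposite ways; the down-group shift dominates (947 vs 869 kJ/mol).
For reference (kJ/mol): Na 496, As 947, Te 869.
So from highest to lowest: As > Te > Na.

As > Te > Na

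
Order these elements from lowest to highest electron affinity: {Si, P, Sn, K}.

K < P < Sn < Si

Si is in period 3, group 14; P is in period 3, group 15; K is in period 4, group 1; Sn is in period 5, group 14.
Electron affinity generally becomes more exothermic across a period toward the halogens and less exothermic down a group.
Neither a single period nor a single group — weigh both effects.
P > K: relative to K, both the across-period and down-group shifts push P's electron affinity up.
Sn > P: this pair runs against the simple trend — see the exception note.
Si > Sn: they share group 14; the group trend gives Si the larger value.
Note the exception: Sn has a higher electron affinity than P, contrary to the simple trend — adding an electron to P's half-filled np³ subshell costs electron-pairing energy.
Note the exception: Si has a higher electron affinity than P, contrary to the simple trend — adding an electron to P's half-filled 3p³ is unfavourable, so Si (3p²) has the more exothermic EA.
Approximate values (kJ/mol): Si 134, P 72, K 48, Sn 107.
So from lowest to highest: K < P < Sn < Si.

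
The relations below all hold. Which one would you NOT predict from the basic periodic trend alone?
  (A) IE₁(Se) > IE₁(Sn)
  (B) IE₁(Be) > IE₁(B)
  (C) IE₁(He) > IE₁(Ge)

(B)

The general trend: IE₁ increases across a period and decreases down a group.
(A) Se (period 4, group 16) vs Sn (period 5, group 14): the stated order agrees with the simple trend.
(B) Be (period 2, group 2) vs B (period 2, group 13): the stated order contradicts the simple trend.
(C) He (period 1, group 18) vs Ge (period 4, group 14): the stated order agrees with the simple trend.
The exception is (B): removing B's lone 2p electron is easier than breaking Be's filled 2s².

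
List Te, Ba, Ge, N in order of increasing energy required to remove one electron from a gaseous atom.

Ba, Ge, Te, N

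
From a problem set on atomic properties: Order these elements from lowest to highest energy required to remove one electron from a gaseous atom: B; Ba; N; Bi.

B is in period 2, group 13; N is in period 2, group 15; Ba is in period 6, group 2; Bi is in period 6, group 15.
Across a period the outer electron is held more tightly (higher IE₁); down a group it sits in a higher shell, more shielded, and comes off more easily.
Here both period and group differ, so the two effects have to be weighed against each other.
Bi > Ba: Bi lies to the right of Ba in period 6, so the across-period effect alone puts Bi higher.
B > Bi: period and group pull opposite ways; the down-group shift dominates (801 vs 703 kJ/mol).
N > B: N lies to the right of B in period 2, so the across-period effect alone puts N higher.
Tabulated first ionization energy (kJ/mol): B 801, N 1402, Ba 503, Bi 703.
So from lowest to highest: Ba < Bi < B < N.

Ba, Bi, B, N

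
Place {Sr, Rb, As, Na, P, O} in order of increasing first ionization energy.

Rb < Na < Sr < As < P < O

O is in period 2, group 16; Na is in period 3, group 1; P is in period 3, group 15; As is in period 4, group 15; Rb is in period 5, group 1; Sr is in period 5, group 2.
Removing the outermost electron gets harder across a period and easier down a group.
These span different periods and groups, so the two trends combine.
Na > Rb: they share group 1; the group trend gives Na the larger value.
Sr > Na: period and group pull opposite ways; the across-period shift dominates (550 vs 496 kJ/mol).
As > Sr: both effects reinforce here, so As is clearly the higher of the two.
P > As: they share group 15; the group trend gives P the larger value.
O > P: relative to P, both the across-period and down-group shifts push O's first ionization energy up.
For reference (kJ/mol): O 1314, Na 496, P 1012, As 947, Rb 403, Sr 550.
So from lowest to highest: Rb < Na < Sr < As < P < O.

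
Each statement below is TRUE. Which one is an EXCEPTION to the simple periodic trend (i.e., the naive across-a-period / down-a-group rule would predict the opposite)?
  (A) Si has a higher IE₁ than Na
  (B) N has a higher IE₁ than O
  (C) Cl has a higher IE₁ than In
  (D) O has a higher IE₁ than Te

The general trend: IE₁ increases across a period and decreases down a group.
(A) Si (period 3, group 14) vs Na (period 3, group 1): the stated order agrees with the simple trend.
(B) N (period 2, group 15) vs O (period 2, group 16): the stated order contradicts the simple trend.
(C) Cl (period 3, group 17) vs In (period 5, group 13): the stated order agrees with the simple trend.
(D) O (period 2, group 16) vs Te (period 5, group 16): the stated order agrees with the simple trend.
The exception is (B): pairing an electron in O's 2p⁴ costs repulsion energy, so O ionizes more easily than half-filled N (2p³).

(B)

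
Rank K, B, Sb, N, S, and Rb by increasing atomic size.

N < B < S < Sb < K < Rb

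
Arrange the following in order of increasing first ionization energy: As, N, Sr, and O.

First ionization energy rises across a period (greater Z_eff holds electrons more tightly) and falls down a group (valence electrons are farther from the nucleus).
Neither a single period nor a single group — weigh both effects.
As > Sr: relative to Sr, both the across-period and down-group shifts push As's first ionization energy up.
O > As: both effects reinforce here, so O is clearly the higher of the two.
N > O: this pair runs against the simple trend — see the exception note.
Note the exception: N has a higher first ionization energy than O, contrary to the simple trend — pairing an electron in O's 2p⁴ costs repulsion energy, so O ionizes more easily than half-filled N (2p³).
For reference (kJ/mol): N 1402, O 1314, As 947, Sr 550.
So from lowest to highest: Sr < As < O < N.

Sr, As, O, N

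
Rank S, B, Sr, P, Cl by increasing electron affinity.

Sr < B < P < S < Cl

EA tends to increase across a period and decrease down a group, though the pattern is less regular than for IE or radius.
Here both period and group differ, so the two effects have to be weighed against each other.
B > Sr: relative to Sr, both the across-period and down-group shifts push B's electron affinity up.
P > B: period and group pull opposite ways; the across-period shift dominates (72 vs 27 kJ/mol).
S > P: S lies to the right of P in period 3, so the across-period effect alone puts S higher.
Cl > S: Cl lies to the right of S in period 3, so the across-period effect alone puts Cl higher.
Approximate values (kJ/mol): B 27, P 72, S 200, Cl 349, Sr 5.
So from lowest to highest: Sr < B < P < S < Cl.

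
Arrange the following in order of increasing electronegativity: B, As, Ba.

Ba, B, As

B is in period 2, group 13; As is in period 4, group 15; Ba is in period 6, group 2.
EN rises left→right (higher Z_eff, smaller atoms) and falls top→bottom (larger, more shielded atoms).
Here both period and group differ, so the two effects have to be weighed against each other.
B > Ba: relative to Ba, both the across-period and down-group shifts push B's electronegativity up.
As > B: period and group pull opposite ways; the across-period shift dominates (2.18 vs 2.04).
For reference (Pauling): B 2.04, As 2.18, Ba 0.89.
So from lowest to highest: Ba < B < As.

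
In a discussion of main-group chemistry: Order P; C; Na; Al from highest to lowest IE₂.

Na > C > P > Al

The second ionization energy removes an electron from the +1 ion. For each element: P⁺ still has 4 valence electrons; C⁺ still has 3 valence electrons; Na⁺ is the bare [Ne] core; Al⁺ still has 2 valence electrons.
Pulling an electron out of a noble-gas core costs far more than removing a remaining valence electron, so Na sits at the high end of IE_2.
Valence configurations: P⁺ [Ne]3s²3p², C⁺ [He]2s²2p¹, Al⁺ [Ne]3s².
Approximate IE_2 values (kJ/mol): P 1907, C 2353, Na 4562, Al 1817.
Putting it together, IE_2: Al < P < C < Na.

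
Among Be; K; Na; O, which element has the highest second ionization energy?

Na

After 1 electron has been removed, what remains? Be⁺ still has 1 valence electron; K⁺ is the bare [Ar] core; Na⁺ is the bare [Ne] core; O⁺ still has 5 valence electrons.
Usually core removal costs more than valence removal, but here the competition is close: a tightly held n=2 valence electron can cost more to remove than an n=3 core electron, so the actual values have to decide it.
Valence configurations: Be⁺ [He]2s¹, O⁺ [He]2s²2p³.
Approximate IE_2 values (kJ/mol): Be 1757, K 3052, Na 4562, O 3388.
Overall IE_2 order: Be < K < O < Na.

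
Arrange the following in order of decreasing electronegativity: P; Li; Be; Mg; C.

Li is in period 2, group 1; Be is in period 2, group 2; C is in period 2, group 14; Mg is in period 3, group 2; P is in period 3, group 15.
Electronegativity increases across a period and decreases down a group, tracking effective nuclear charge and atomic size.
Neither a single period nor a single group — weigh both effects.
Mg > Li: the two effects oppose for this pair; the across-period effect wins (1.31 vs 0.98).
Be > Mg: Be sits above Mg in group 2, so the down-group effect alone puts Be higher.
P > Be: period and group pull opposite ways; the across-period shift dominates (2.19 vs 1.57).
C > P: period and group pull opposite ways; the down-group shift dominates (2.55 vs 2.19).
Tabulated electronegativity (Pauling): Li 0.98, Be 1.57, C 2.55, Mg 1.31, P 2.19.
So from highest to lowest: C > P > Be > Mg > Li.

C, P, Be, Mg, Li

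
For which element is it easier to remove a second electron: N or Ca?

After 1 electron has been removed, what remains? N⁺ still has 4 valence electrons; Ca⁺ still has 1 valence electron.
All are still removing valence electrons, so compare the +1 ions as you would atoms: IE_2 generally rises across a period (higher Z_eff) and falls down a group (larger shell), subject to the usual subshell exceptions.
Valence configurations: N⁺ [He]2s²2p², Ca⁺ [Ar]4s¹.
Approximate IE_2 values (kJ/mol): N 2856, Ca 1145.
So the second ionization energies run Ca < N.

Ca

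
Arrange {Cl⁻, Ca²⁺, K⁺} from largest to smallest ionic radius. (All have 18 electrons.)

All of these have 18 electrons, so size is governed by nuclear charge alone: the more protons, the stronger the pull on the same electron cloud, and the smaller the ion.
Nuclear charges: Ca²⁺ (Z=20), K⁺ (Z=19), Cl⁻ (Z=17).
Largest to smallest: Cl⁻ > K⁺ > Ca²⁺.

Cl⁻ > K⁺ > Ca²⁺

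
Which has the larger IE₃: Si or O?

O

After 2 electrons have been removed, what remains? Si²⁺ still has 2 valence electrons; O²⁺ still has 4 valence electrons.
All are still removing valence electrons, so compare the +2 ions as you would atoms: IE_3 generally rises across a period (higher Z_eff) and falls down a group (larger shell), subject to the usual subshell exceptions.
Valence configurations: Si²⁺ [Ne]3s², O²⁺ [He]2s²2p².
Tabulated IE_3 (kJ/mol): Si 3232, O 5300.
Overall IE_3 order: Si < O.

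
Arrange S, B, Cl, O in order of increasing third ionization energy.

S < B < Cl < O

IE_3 is the cost of taking one more electron from the +2 cation: S²⁺ still has 4 valence electrons; B²⁺ still has 1 valence electron; Cl²⁺ still has 5 valence electrons; O²⁺ still has 4 valence electrons.
All are still removing valence electrons, so compare the +2 ions as you would atoms: IE_3 generally rises across a period (higher Z_eff) and falls down a group (larger shell), subject to the usual subshell exceptions.
Valence configurations: S²⁺ [Ne]3s²3p², B²⁺ [He]2s¹, Cl²⁺ [Ne]3s²3p³, O²⁺ [He]2s²2p².
Approximate IE_3 values (kJ/mol): S 3357, B 3660, Cl 3822, O 5300.
So the third ionization energies run S < B < Cl < O.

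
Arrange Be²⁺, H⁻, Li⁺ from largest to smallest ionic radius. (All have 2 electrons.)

H⁻ > Li⁺ > Be²⁺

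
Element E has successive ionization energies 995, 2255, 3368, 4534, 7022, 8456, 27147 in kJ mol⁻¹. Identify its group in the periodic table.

Look for the largest jump between consecutive ionization energies: IE7/IE6 ≈ 3.2, far larger than any earlier ratio.
That jump marks the point where a core electron is being removed. So the atom has 6 valence electrons.
A main-group element with 6 valence electrons is in group 16.

Group 16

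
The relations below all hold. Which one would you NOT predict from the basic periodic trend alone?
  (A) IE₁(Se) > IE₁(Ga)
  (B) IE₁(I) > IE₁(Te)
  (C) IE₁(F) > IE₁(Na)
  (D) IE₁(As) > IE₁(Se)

(D)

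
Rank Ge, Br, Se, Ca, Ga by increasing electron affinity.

Ca < Ga < Ge < Se < Br

Ca is in period 4, group 2; Ga is in period 4, group 13; Ge is in period 4, group 14; Se is in period 4, group 16; Br is in period 4, group 17.
EA tends to increase across a period and decrease down a group, though the pattern is less regular than for IE or radius.
All lie in period 4, so electron affinity increases left to right.
So from lowest to highest: Ca < Ga < Ge < Se < Br.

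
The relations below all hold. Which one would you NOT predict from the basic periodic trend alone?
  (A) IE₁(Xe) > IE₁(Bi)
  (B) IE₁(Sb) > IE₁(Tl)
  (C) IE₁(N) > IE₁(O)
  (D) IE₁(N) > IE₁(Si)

The general trend: first ionisation energy increases across a period and decreases down a group.
(A) Xe (period 5, group 18) vs Bi (period 6, group 15): the stated order agrees with the simple trend.
(B) Sb (period 5, group 15) vs Tl (period 6, group 13): the stated order agrees with the simple trend.
(C) N (period 2, group 15) vs O (period 2, group 16): the stated order contradicts the simple trend.
(D) N (period 2, group 15) vs Si (period 3, group 14): the stated order agrees with the simple trend.
The exception is (C): pairing an electron in O's 2p⁴ costs repulsion energy, so O ionizes more easily than half-filled N (2p³).

(C)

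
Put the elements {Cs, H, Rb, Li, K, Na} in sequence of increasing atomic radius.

H, Li, Na, K, Rb, Cs

H is in period 1, group 1; Li is in period 2, group 1; Na is in period 3, group 1; K is in period 4, group 1; Rb is in period 5, group 1; Cs is in period 6, group 1.
Moving right in a period, electrons are added to the same shell under a stronger nuclear pull, so atoms get smaller; moving down, a new shell is opened and atoms get larger.
All are in group 1, so atomic radius increases down the group.
So from smallest to largest: H < Li < Na < K < Rb < Cs.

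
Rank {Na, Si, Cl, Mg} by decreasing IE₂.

Na > Cl > Si > Mg

Consider each +1 ion: Na⁺ is the bare [Ne] core; Si⁺ still has 3 valence electrons; Cl⁺ still has 6 valence electrons; Mg⁺ still has 1 valence electron.
Core electrons are held far more tightly than valence electrons, so Na tops the IE_2 order.
Valence configurations: Si⁺ [Ne]3s²3p¹, Cl⁺ [Ne]3s²3p⁴, Mg⁺ [Ne]3s¹.
Approximate IE_2 values (kJ/mol): Na 4562, Si 1577, Cl 2298, Mg 1451.
So the second ionization energies run Mg < Si < Cl < Na.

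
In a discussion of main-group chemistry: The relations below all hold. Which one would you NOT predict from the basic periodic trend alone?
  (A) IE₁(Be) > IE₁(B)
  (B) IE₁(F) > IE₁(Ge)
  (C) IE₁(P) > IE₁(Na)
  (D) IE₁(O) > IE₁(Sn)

The general trend: first ionization energy increases across a period and decreases down a group.
(A) Be (period 2, group 2) vs B (period 2, group 13): the stated order contradicts the simple trend.
(B) F (period 2, group 17) vs Ge (period 4, group 14): the stated order agrees with the simple trend.
(C) P (period 3, group 15) vs Na (period 3, group 1): the stated order agrees with the simple trend.
(D) O (period 2, group 16) vs Sn (period 5, group 14): the stated order agrees with the simple trend.
The exception is (A): removing B's lone 2p electron is easier than breaking Be's filled 2s².

(A)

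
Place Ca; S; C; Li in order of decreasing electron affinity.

S > C > Li > Ca

Electron affinity generally becomes more exothermic across a period toward the halogens and less exothermic down a group.
Here both period and group differ, so the two effects have to be weighed against each other.
Li > Ca: period and group pull opposite ways; the down-group shift dominates (60 vs 2 kJ/mol).
C > Li: both are in period 2; the period trend gives C the larger value.
S > C: period and group pull opposite ways; the across-period shift dominates (200 vs 122 kJ/mol).
Approximate values (kJ/mol): Li 60, C 122, S 200, Ca 2.
So from highest to lowest: S > C > Li > Ca.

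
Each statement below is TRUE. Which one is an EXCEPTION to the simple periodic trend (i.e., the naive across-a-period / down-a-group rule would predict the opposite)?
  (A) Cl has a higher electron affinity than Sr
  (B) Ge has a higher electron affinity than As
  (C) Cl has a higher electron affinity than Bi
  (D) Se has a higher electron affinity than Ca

(B)

The general trend: electron affinity increases across a period and decreases down a group.
(A) Cl (period 3, group 17) vs Sr (period 5, group 2): the stated order agrees with the simple trend.
(B) Ge (period 4, group 14) vs As (period 4, group 15): the stated order contradicts the simple trend.
(C) Cl (period 3, group 17) vs Bi (period 6, group 15): the stated order agrees with the simple trend.
(D) Se (period 4, group 16) vs Ca (period 4, group 2): the stated order agrees with the simple trend.
The exception is (B): adding an electron to As's half-filled 4p³ is unfavourable, so Ge (4p²) has the more exothermic EA.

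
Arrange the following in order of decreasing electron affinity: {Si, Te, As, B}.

Te > Si > As > B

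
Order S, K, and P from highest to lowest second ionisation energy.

K > S > P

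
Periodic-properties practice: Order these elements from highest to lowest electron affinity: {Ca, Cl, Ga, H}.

Cl > H > Ga > Ca

H is in period 1, group 1; Cl is in period 3, group 17; Ca is in period 4, group 2; Ga is in period 4, group 13.
Electron affinity generally becomes more exothermic across a period toward the halogens and less exothermic down a group.
Here both period and group differ, so the two effects have to be weighed against each other.
Ga > Ca: both are in period 4; the period trend gives Ga the larger value.
H > Ga: the two effects oppose for this pair; the down-group effect wins (73 vs 29 kJ/mol).
Cl > H: the two effects oppose for this pair; the across-period effect wins (349 vs 73 kJ/mol).
For reference (kJ/mol): H 73, Cl 349, Ca 2, Ga 29.
So from highest to lowest: Cl > H > Ga > Ca.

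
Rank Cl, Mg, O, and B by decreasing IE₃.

The third ionization energy removes an electron from the +2 ion. For each element: Cl²⁺ still has 5 valence electrons; Mg²⁺ is the bare [Ne] core; O²⁺ still has 4 valence electrons; B²⁺ still has 1 valence electron.
Core electrons are held far more tightly than valence electrons, so Mg tops the IE_3 order.
Valence configurations: Cl²⁺ [Ne]3s²3p³, O²⁺ [He]2s²2p², B²⁺ [He]2s¹.
The numbers (kJ/mol): Cl 3822, Mg 7733, O 5300, B 3660.
Overall IE_3 order: B < Cl < O < Mg.

Mg > O > Cl > B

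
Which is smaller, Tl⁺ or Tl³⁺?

Both ions have Z = 81 protons, but Tl³⁺ has lost more electrons, so its remaining electrons feel a larger effective nuclear charge per electron and are pulled in more tightly.
Higher positive charge → smaller ion, so Tl⁺ > Tl³⁺.

Tl³⁺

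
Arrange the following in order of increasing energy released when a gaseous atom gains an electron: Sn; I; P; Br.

P < Sn < I < Br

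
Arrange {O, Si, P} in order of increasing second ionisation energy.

Si, P, O

Consider each +1 ion: O⁺ still has 5 valence electrons; Si⁺ still has 3 valence electrons; P⁺ still has 4 valence electrons.
All are still removing valence electrons, so compare the +1 ions as you would atoms: IE_2 generally rises across a period (higher Z_eff) and falls down a group (larger shell), subject to the usual subshell exceptions.
Valence configurations: O⁺ [He]2s²2p³, Si⁺ [Ne]3s²3p¹, P⁺ [Ne]3s²3p².
The numbers (kJ/mol): O 3388, Si 1577, P 1907.
Overall IE_2 order: Si < P < O.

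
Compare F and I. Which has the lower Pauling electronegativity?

I

EN rises left→right (higher Z_eff, smaller atoms) and falls top→bottom (larger, more shielded atoms).
All are in group 17, so electronegativity increases up the group.
So I has the lower Pauling electronegativity (I < F).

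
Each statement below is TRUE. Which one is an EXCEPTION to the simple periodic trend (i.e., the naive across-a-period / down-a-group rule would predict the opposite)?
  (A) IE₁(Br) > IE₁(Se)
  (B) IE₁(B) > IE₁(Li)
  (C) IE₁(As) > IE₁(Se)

(C)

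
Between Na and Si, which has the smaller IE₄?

Si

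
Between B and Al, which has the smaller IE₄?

Consider each +3 ion: B³⁺ is the bare [He] core; Al³⁺ is the bare [Ne] core.
All of these are removing an electron from a noble-gas core or deeper; the smaller core (lower principal quantum number) is held far more tightly, and within a period the higher nuclear charge binds the same core more tightly.
The numbers (kJ/mol): B 25026, Al 11577.
Putting it together, IE_4: Al < B.

Al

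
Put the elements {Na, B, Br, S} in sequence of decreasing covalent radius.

Na > Br > S > B

B is in period 2, group 13; Na is in period 3, group 1; S is in period 3, group 16; Br is in period 4, group 17.
Atomic radius shrinks across a period as nuclear charge pulls the same shell inward, and grows down a group as new shells are added.
Neither a single period nor a single group — weigh both effects.
S > B: the two effects oppose for this pair; the down-group effect wins (103 vs 85 pm).
Br > S: the two effects oppose for this pair; the down-group effect wins (114 vs 103 pm).
Na > Br: period and group pull opposite ways; the across-period shift dominates (155 vs 114 pm).
Approximate values (pm): B 85, Na 155, S 103, Br 114.
So from largest to smallest: Na > Br > S > B.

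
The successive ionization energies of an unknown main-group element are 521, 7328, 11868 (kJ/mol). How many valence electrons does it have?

1

Look for the largest jump between consecutive ionization energies: IE2/IE1 ≈ 14.1, far larger than any earlier ratio.
That jump marks the point where a core electron is being removed. So the atom has 1 valence electron.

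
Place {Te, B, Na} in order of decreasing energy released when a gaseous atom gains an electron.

Te > Na > B

Adding an electron releases more energy for atoms nearer the top right (short of the noble gases).
Neither a single period nor a single group — weigh both effects.
Na > B: this pair runs against the simple trend — see the exception note.
Te > Na: period and group pull opposite ways; the across-period shift dominates (190 vs 53 kJ/mol).
Note the exception: Na has a higher electron affinity than B, contrary to the simple trend — B's ns²np¹ configuration gives only a small electron affinity — the sparsely filled np subshell binds an added electron weakly.
Tabulated electron affinity (kJ/mol): B 27, Na 53, Te 190.
So from highest to lowest: Te > Na > B.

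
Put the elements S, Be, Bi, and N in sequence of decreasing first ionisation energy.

N > S > Be > Bi

Be is in period 2, group 2; N is in period 2, group 15; S is in period 3, group 16; Bi is in period 6, group 15.
Removing the outermost electron gets harder across a period and easier down a group.
Here both period and group differ, so the two effects have to be weighed against each other.
Be > Bi: period and group pull opposite ways; the down-group shift dominates (900 vs 703 kJ/mol).
S > Be: the two effects oppose for this pair; the across-period effect wins (1000 vs 900 kJ/mol).
N > S: period and group pull opposite ways; the down-group shift dominates (1402 vs 1000 kJ/mol).
For reference (kJ/mol): Be 900, N 1402, S 1000, Bi 703.
So from highest to lowest: N > S > Be > Bi.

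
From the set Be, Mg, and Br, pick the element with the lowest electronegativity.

Mg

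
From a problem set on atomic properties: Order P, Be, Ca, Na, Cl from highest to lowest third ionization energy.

After 2 electrons have been removed, what remains? P²⁺ still has 3 valence electrons; Be²⁺ is the bare [He] core; Ca²⁺ is the bare [Ar] core; Na²⁺ is already 1 electron into the core; Cl²⁺ still has 5 valence electrons.
Pulling an electron out of a noble-gas core costs far more than removing a remaining valence electron, so Ca, Na and Be sit at the high end of IE_3.
Valence configurations: P²⁺ [Ne]3s²3p¹, Cl²⁺ [Ne]3s²3p³.
Tabulated IE_3 (kJ/mol): P 2914, Be 14849, Ca 4912, Na 6910, Cl 3822.
Putting it together, IE_3: P < Cl < Ca < Na < Be.

Be > Na > Ca > Cl > P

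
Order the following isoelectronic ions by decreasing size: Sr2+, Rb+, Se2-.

Se2- > Rb+ > Sr2+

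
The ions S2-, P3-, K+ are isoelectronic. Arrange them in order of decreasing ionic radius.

All of these have 18 electrons, so size is governed by nuclear charge alone: the more protons, the stronger the pull on the same electron cloud, and the smaller the ion.
Nuclear charges: K+ (Z=19), S2- (Z=16), P3- (Z=15).
Largest to smallest: P3- > S2- > K+.

P3- > S2- > K+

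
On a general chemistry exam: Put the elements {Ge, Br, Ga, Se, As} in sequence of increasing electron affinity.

Ga < As < Ge < Se < Br

Ga is in period 4, group 13; Ge is in period 4, group 14; As is in period 4, group 15; Se is in period 4, group 16; Br is in period 4, group 17.
Atoms with high Z_eff and room in the valence shell (especially the halogens) have the most exothermic electron affinities.
All lie in period 4; the across-period trend (electron affinity increases left to right) applies, with the exception below.
Note the exception: Ge has a higher electron affinity than As, contrary to the simple trend — adding an electron to As's half-filled 4p³ is unfavourable, so Ge (4p²) has the more exothermic EA.
For reference (kJ/mol): Ga 29, Ge 119, As 78, Se 195, Br 325.
So from lowest to highest: Ga < As < Ge < Se < Br.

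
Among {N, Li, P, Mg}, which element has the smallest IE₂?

Mg

After 1 electron has been removed, what remains? N⁺ still has 4 valence electrons; Li⁺ is the bare [He] core; P⁺ still has 4 valence electrons; Mg⁺ still has 1 valence electron.
Pulling an electron out of a noble-gas core costs far more than removing a remaining valence electron, so Li sits at the high end of IE_2.
Valence configurations: N⁺ [He]2s²2p², P⁺ [Ne]3s²3p², Mg⁺ [Ne]3s¹.
Approximate IE_2 values (kJ/mol): N 2856, Li 7298, P 1907, Mg 1451.
Hence IE_2: Mg < P < N < Li.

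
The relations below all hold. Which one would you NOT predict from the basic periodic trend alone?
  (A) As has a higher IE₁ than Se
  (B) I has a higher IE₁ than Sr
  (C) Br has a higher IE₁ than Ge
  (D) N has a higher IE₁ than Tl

(A)

The general trend: IE₁ increases across a period and decreases down a group.
(A) As (period 4, group 15) vs Se (period 4, group 16): the stated order contradicts the simple trend.
(B) I (period 5, group 17) vs Sr (period 5, group 2): the stated order agrees with the simple trend.
(C) Br (period 4, group 17) vs Ge (period 4, group 14): the stated order agrees with the simple trend.
(D) N (period 2, group 15) vs Tl (period 6, group 13): the stated order agrees with the simple trend.
The exception is (A): Se (4p⁴) ionizes more easily than half-filled As (4p³).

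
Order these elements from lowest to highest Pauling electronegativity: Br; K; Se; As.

K < As < Se < Br

K is in period 4, group 1; As is in period 4, group 15; Se is in period 4, group 16; Br is in period 4, group 17.
Atoms toward the upper right of the periodic table pull bonding electrons most strongly.
All lie in period 4, so electronegativity increases left to right.
So from lowest to highest: K < As < Se < Br.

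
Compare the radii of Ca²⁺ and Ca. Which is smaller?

Forming Ca²⁺ removes 2 electrons from Ca. Fewer electrons for the same nuclear charge means less shielding and a higher Z_eff on the remaining electrons, and for main-group metals the entire outer shell is lost.
A cation is smaller than its parent atom: Ca²⁺ < Ca.

Ca²⁺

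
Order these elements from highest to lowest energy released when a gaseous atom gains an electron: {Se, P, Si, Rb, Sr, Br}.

Si is in period 3, group 14; P is in period 3, group 15; Se is in period 4, group 16; Br is in period 4, group 17; Rb is in period 5, group 1; Sr is in period 5, group 2.
EA tends to increase across a period and decrease down a group, though the pattern is less regular than for IE or radius.
Neither a single period nor a single group — weigh both effects.
Rb > Sr: this pair runs against the simple trend — see the exception note.
P > Rb: both effects reinforce here, so P is clearly the higher of the two.
Si > P: this pair runs against the simple trend — see the exception note.
Se > Si: period and group pull opposite ways; the across-period shift dominates (195 vs 134 kJ/mol).
Br > Se: both are in period 4; the period trend gives Br the larger value.
Note the exception: Rb has a higher electron affinity than Sr, contrary to the simple trend — adding an electron to Sr (ns²) has to open a new, higher-energy np subshell, which is unfavourable.
Note the exception: Si has a higher electron affinity than P, contrary to the simple trend — adding an electron to P's half-filled 3p³ is unfavourable, so Si (3p²) has the more exothermic EA.
Tabulated electron affinity (kJ/mol): Si 134, P 72, Se 195, Br 325, Rb 47, Sr 5.
So from highest to lowest: Br > Se > Si > P > Rb > Sr.

Br, Se, Si, P, Rb, Sr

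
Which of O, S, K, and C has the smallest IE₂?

S

After 1 electron has been removed, what remains? O⁺ still has 5 valence electrons; S⁺ still has 5 valence electrons; K⁺ is the bare [Ar] core; C⁺ still has 3 valence electrons.
Usually core removal costs more than valence removal, but here the competition is close: a tightly held n=2 valence electron can cost more to remove than an n=3 core electron, so the actual values have to decide it.
Valence configurations: O⁺ [He]2s²2p³, S⁺ [Ne]3s²3p³, C⁺ [He]2s²2p¹.
Tabulated IE_2 (kJ/mol): O 3388, S 2252, K 3052, C 2353.
Overall IE_2 order: S < C < K < O.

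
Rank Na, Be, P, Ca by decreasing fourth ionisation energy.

Be > Na > Ca > P

The fourth ionization energy removes an electron from the +3 ion. For each element: Na³⁺ is already 2 electrons into the core; Be³⁺ is already 1 electron into the core; P³⁺ still has 2 valence electrons; Ca³⁺ is already 1 electron into the core.
Pulling an electron out of a noble-gas core costs far more than removing a remaining valence electron, so Ca, Na and Be sit at the high end of IE_4.
The numbers (kJ/mol): Na 9543, Be 21007, P 4964, Ca 6491.
So the fourth ionization energies run P < Ca < Na < Be.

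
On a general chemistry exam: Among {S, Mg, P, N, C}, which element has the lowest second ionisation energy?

Consider each +1 ion: S⁺ still has 5 valence electrons; Mg⁺ still has 1 valence electron; P⁺ still has 4 valence electrons; N⁺ still has 4 valence electrons; C⁺ still has 3 valence electrons.
All are still removing valence electrons, so compare the +1 ions as you would atoms: IE_2 generally rises across a period (higher Z_eff) and falls down a group (larger shell), subject to the usual subshell exceptions.
Valence configurations: S⁺ [Ne]3s²3p³, Mg⁺ [Ne]3s¹, P⁺ [Ne]3s²3p², N⁺ [He]2s²2p², C⁺ [He]2s²2p¹.
Approximate IE_2 values (kJ/mol): S 2252, Mg 1451, P 1907, N 2856, C 2353.
So the second ionization energies run Mg < P < S < C < N.

Mg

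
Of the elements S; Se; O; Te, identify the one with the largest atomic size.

Te

Across a period the added protons contract the valence shell; down a group each new principal shell makes the atom larger.
All are in group 16, so atomic radius increases down the group.
The largest atomic size among these belongs to Te.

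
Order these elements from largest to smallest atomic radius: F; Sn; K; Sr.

K > Sr > Sn > F

F is in period 2, group 17; K is in period 4, group 1; Sr is in period 5, group 2; Sn is in period 5, group 14.
Atomic radius shrinks across a period as nuclear charge pulls the same shell inward, and grows down a group as new shells are added.
Neither a single period nor a single group — weigh both effects.
Sn > F: both effects reinforce here, so Sn is clearly the larger of the two.
Sr > Sn: Sr lies to the left of Sn in period 5, so the across-period effect alone puts Sr larger.
K > Sr: the two effects oppose for this pair; the across-period effect wins (196 vs 185 pm).
Tabulated atomic radius (pm): F 64, K 196, Sr 185, Sn 140.
So from largest to smallest: K > Sr > Sn > F.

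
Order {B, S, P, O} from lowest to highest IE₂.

P < S < B < O

After 1 electron has been removed, what remains? B⁺ still has 2 valence electrons; S⁺ still has 5 valence electrons; P⁺ still has 4 valence electrons; O⁺ still has 5 valence electrons.
All are still removing valence electrons, so compare the +1 ions as you would atoms: IE_2 generally rises across a period (higher Z_eff) and falls down a group (larger shell), subject to the usual subshell exceptions.
Valence configurations: B⁺ [He]2s², S⁺ [Ne]3s²3p³, P⁺ [Ne]3s²3p², O⁺ [He]2s²2p³.
Approximate IE_2 values (kJ/mol): B 2427, S 2252, P 1907, O 3388.
Overall IE_2 order: P < S < B < O.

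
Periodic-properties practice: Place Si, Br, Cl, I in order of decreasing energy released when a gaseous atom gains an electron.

Si is in period 3, group 14; Cl is in period 3, group 17; Br is in period 4, group 17; I is in period 5, group 17.
EA tends to increase across a period and decrease down a group, though the pattern is less regular than for IE or radius.
Neither a single period nor a single group — weigh both effects.
I > Si: period and group pull opposite ways; the across-period shift dominates (295 vs 134 kJ/mol).
Br > I: Br sits above I in group 17, so the down-group effect alone puts Br higher.
Cl > Br: Cl sits above Br in group 17, so the down-group effect alone puts Cl higher.
Approximate values (kJ/mol): Si 134, Cl 349, Br 325, I 295.
So from highest to lowest: Cl > Br > I > Si.

Cl, Br, I, Si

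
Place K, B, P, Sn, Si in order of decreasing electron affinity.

B is in period 2, group 13; Si is in period 3, group 14; P is in period 3, group 15; K is in period 4, group 1; Sn is in period 5, group 14.
Electron affinity generally becomes more exothermic across a period toward the halogens and less exothermic down a group.
Here both period and group differ, so the two effects have to be weighed against each other.
K > B: this pair runs against the simple trend — see the exception note.
P > K: relative to K, both the across-period and down-group shifts push P's electron affinity up.
Sn > P: this pair runs against the simple trend — see the exception note.
Si > Sn: they share group 14; the group trend gives Si the larger value.
Note the exception: K has a higher electron affinity than B, contrary to the simple trend — B's ns²np¹ configuration gives only a small electron affinity — the sparsely filled np subshell binds an added electron weakly.
Note the exception: Sn has a higher electron affinity than P, contrary to the simple trend — adding an electron to P's half-filled np³ subshell costs electron-pairing energy.
Note the exception: Si has a higher electron affinity than P, contrary to the simple trend — adding an electron to P's half-filled 3p³ is unfavourable, so Si (3p²) has the more exothermic EA.
Approximate values (kJ/mol): B 27, Si 134, P 72, K 48, Sn 107.
So from highest to lowest: Si > Sn > P > K > B.

Si > Sn > P > K > B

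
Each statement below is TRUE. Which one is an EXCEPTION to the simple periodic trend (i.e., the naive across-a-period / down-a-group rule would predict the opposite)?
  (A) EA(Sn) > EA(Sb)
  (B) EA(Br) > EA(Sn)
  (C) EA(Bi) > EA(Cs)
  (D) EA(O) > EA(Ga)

The general trend: electron affinity increases across a period and decreases down a group.
(A) Sn (period 5, group 14) vs Sb (period 5, group 15): the stated order contradicts the simple trend.
(B) Br (period 4, group 17) vs Sn (period 5, group 14): the stated order agrees with the simple trend.
(C) Bi (period 6, group 15) vs Cs (period 6, group 1): the stated order agrees with the simple trend.
(D) O (period 2, group 16) vs Ga (period 4, group 13): the stated order agrees with the simple trend.
The exception is (A): adding an electron to Sb's half-filled 5p³ is unfavourable, so Sn has the more exothermic EA.

(A)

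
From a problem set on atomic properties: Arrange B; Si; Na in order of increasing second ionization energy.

IE_2 is the cost of taking one more electron from the +1 cation: B⁺ still has 2 valence electrons; Si⁺ still has 3 valence electrons; Na⁺ is the bare [Ne] core.
Core electrons are held far more tightly than valence electrons, so Na tops the IE_2 order.
Valence configurations: B⁺ [He]2s², Si⁺ [Ne]3s²3p¹.
Tabulated IE_2 (kJ/mol): B 2427, Si 1577, Na 4562.
So the second ionization energies run Si < B < Na.

Si < B < Na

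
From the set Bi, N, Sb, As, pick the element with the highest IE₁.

N

N is in period 2, group 15; As is in period 4, group 15; Sb is in period 5, group 15; Bi is in period 6, group 15.
IE₁ increases left→right with effective nuclear charge and decreases top→bottom as the valence shell moves farther out.
All are in group 15, so first ionization energy increases up the group.
The highest IE₁ among these belongs to N.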